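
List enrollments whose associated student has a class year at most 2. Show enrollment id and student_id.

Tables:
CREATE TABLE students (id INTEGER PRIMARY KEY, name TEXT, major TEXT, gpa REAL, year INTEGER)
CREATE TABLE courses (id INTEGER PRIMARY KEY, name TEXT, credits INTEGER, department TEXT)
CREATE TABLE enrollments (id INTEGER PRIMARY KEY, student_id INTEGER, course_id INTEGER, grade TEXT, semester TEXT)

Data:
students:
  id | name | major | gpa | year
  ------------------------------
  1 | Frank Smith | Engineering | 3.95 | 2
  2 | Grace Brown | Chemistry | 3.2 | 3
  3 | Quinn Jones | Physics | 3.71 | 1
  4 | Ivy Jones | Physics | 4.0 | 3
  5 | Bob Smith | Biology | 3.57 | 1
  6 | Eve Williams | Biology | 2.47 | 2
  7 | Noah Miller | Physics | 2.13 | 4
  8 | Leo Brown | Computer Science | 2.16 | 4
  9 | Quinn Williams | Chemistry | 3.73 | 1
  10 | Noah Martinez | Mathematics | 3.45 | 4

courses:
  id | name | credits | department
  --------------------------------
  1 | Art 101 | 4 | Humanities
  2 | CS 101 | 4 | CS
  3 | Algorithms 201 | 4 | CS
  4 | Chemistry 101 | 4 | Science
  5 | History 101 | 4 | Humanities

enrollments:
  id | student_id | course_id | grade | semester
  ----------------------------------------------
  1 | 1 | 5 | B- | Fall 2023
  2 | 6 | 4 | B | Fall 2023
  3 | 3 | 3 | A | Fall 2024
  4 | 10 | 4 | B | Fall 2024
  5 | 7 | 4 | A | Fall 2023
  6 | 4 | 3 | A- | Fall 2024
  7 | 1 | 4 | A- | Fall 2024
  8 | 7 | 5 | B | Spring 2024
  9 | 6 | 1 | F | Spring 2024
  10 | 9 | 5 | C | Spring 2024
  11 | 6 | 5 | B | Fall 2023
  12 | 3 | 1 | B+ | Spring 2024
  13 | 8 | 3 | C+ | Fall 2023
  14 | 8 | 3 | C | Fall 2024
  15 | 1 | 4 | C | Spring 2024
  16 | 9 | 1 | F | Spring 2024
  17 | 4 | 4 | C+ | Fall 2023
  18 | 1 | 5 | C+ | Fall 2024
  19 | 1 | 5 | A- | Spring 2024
SELECT id, student_id FROM enrollments WHERE student_id IN (SELECT id FROM students WHERE year <= 2)

Execution result:
id | student_id
1 | 1
2 | 6
3 | 3
7 | 1
9 | 6
10 | 9
11 | 6
12 | 3
15 | 1
16 | 9
18 | 1
19 | 1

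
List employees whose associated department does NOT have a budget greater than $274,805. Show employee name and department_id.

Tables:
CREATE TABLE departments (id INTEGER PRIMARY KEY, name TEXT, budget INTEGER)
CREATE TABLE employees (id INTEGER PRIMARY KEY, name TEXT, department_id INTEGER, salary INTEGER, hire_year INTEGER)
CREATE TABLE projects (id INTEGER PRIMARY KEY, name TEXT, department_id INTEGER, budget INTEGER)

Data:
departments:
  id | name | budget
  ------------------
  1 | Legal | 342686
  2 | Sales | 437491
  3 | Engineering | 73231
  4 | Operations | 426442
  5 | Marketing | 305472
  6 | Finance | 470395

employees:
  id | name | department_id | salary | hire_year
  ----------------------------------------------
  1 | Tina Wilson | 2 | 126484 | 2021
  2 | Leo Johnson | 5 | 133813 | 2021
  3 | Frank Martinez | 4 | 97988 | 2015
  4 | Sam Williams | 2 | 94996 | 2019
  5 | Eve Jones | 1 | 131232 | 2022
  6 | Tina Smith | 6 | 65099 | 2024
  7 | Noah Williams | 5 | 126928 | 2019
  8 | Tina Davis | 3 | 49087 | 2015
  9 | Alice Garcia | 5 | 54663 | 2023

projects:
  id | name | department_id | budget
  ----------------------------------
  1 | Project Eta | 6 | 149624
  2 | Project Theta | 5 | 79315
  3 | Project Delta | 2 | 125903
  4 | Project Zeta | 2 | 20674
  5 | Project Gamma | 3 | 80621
SELECT name, department_id FROM employees WHERE department_id NOT IN (SELECT id FROM departments WHERE budget > 274805)

Execution result:
name | department_id
Tina Davis | 3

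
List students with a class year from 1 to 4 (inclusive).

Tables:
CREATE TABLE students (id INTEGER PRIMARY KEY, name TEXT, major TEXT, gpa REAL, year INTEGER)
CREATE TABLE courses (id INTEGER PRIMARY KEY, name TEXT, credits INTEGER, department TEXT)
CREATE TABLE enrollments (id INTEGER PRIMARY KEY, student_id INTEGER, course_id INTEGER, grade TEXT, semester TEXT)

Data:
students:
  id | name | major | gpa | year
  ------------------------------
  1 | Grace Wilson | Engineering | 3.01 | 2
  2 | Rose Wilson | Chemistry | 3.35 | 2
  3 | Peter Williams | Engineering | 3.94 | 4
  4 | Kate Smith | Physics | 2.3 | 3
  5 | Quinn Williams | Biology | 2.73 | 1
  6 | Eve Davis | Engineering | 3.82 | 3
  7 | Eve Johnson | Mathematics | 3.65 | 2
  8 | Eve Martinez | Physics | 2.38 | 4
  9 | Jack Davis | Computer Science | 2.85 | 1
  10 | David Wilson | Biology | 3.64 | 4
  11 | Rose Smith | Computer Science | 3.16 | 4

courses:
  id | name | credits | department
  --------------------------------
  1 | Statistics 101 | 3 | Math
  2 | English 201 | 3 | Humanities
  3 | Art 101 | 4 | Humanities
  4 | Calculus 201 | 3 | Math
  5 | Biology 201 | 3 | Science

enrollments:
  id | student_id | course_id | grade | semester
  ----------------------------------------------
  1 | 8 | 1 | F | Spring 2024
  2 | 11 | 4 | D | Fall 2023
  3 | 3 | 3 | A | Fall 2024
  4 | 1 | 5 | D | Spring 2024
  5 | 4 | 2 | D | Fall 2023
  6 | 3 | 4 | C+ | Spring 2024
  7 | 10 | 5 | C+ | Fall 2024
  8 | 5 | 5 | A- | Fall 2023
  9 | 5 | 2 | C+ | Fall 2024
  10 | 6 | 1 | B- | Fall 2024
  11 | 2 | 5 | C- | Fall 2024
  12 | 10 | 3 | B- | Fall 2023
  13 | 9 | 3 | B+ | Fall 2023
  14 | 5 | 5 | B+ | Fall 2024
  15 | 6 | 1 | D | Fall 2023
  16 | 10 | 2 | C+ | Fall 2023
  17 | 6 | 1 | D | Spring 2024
SELECT name, year FROM students WHERE year BETWEEN 1 AND 4

Execution result:
name | year
Grace Wilson | 2
Rose Wilson | 2
Peter Williams | 4
Kate Smith | 3
Quinn Williams | 1
Eve Davis | 3
Eve Johnson | 2
Eve Martinez | 4
Jack Davis | 1
David Wilson | 4
Rose Smith | 4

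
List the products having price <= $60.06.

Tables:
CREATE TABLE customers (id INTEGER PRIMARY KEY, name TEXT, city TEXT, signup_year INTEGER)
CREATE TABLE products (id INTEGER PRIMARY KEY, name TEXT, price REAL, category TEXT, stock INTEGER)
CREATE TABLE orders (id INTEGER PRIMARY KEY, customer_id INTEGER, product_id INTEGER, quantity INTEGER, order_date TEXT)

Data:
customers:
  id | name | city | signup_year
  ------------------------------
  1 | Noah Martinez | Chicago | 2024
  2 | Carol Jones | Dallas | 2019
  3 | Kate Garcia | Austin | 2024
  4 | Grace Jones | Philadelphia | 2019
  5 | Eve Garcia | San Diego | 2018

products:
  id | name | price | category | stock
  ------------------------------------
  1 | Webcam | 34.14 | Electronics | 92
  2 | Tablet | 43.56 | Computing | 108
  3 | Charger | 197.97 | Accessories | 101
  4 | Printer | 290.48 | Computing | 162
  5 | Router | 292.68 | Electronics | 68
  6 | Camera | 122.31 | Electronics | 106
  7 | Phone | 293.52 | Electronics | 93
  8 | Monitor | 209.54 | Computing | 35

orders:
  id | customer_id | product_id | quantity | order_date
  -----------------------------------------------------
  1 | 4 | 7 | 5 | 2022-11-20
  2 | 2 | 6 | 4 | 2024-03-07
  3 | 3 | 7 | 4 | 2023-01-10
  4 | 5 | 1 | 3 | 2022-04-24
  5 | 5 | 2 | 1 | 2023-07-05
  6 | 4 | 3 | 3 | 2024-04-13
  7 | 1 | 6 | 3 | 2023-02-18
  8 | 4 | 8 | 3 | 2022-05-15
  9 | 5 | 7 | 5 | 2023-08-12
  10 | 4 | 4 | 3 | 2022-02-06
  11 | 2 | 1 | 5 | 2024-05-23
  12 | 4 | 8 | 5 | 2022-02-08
SELECT name, price FROM products WHERE price <= 60.06

Execution result:
name | price
Webcam | 34.14
Tablet | 43.56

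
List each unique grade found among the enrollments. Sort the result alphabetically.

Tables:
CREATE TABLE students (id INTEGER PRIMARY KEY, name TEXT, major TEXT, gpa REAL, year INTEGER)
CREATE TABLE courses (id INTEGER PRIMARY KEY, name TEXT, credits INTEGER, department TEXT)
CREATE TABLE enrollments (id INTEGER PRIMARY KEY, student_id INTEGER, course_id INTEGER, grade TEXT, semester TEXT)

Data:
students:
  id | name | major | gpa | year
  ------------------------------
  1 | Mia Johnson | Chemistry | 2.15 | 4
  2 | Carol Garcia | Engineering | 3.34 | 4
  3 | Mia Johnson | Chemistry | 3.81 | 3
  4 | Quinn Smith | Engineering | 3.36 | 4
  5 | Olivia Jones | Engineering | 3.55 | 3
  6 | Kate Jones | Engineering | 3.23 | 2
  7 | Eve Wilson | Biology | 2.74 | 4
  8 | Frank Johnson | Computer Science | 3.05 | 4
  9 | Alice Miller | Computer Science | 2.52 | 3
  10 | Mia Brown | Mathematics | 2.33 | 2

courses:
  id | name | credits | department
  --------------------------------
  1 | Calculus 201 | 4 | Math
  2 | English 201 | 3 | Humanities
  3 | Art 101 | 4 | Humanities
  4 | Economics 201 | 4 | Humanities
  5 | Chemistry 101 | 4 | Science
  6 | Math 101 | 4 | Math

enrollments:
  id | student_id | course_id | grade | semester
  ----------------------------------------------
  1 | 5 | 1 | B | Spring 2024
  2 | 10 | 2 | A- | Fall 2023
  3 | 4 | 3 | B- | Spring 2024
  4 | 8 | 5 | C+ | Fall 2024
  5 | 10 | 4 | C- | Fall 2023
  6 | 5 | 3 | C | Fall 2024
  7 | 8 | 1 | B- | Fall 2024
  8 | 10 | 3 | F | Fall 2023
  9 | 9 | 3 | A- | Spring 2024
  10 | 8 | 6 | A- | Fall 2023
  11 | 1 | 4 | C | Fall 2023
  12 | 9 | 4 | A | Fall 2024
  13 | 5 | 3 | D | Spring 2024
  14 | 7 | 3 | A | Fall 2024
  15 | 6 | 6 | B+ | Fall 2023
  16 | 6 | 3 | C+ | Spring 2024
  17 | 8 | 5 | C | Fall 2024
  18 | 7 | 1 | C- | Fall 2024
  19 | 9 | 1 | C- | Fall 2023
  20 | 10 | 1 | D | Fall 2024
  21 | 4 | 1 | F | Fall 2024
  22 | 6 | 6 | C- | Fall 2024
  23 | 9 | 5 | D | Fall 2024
SELECT DISTINCT grade FROM enrollments ORDER BY grade

Execution result:
grade
A
A-
B
B+
B-
C
C+
C-
D
F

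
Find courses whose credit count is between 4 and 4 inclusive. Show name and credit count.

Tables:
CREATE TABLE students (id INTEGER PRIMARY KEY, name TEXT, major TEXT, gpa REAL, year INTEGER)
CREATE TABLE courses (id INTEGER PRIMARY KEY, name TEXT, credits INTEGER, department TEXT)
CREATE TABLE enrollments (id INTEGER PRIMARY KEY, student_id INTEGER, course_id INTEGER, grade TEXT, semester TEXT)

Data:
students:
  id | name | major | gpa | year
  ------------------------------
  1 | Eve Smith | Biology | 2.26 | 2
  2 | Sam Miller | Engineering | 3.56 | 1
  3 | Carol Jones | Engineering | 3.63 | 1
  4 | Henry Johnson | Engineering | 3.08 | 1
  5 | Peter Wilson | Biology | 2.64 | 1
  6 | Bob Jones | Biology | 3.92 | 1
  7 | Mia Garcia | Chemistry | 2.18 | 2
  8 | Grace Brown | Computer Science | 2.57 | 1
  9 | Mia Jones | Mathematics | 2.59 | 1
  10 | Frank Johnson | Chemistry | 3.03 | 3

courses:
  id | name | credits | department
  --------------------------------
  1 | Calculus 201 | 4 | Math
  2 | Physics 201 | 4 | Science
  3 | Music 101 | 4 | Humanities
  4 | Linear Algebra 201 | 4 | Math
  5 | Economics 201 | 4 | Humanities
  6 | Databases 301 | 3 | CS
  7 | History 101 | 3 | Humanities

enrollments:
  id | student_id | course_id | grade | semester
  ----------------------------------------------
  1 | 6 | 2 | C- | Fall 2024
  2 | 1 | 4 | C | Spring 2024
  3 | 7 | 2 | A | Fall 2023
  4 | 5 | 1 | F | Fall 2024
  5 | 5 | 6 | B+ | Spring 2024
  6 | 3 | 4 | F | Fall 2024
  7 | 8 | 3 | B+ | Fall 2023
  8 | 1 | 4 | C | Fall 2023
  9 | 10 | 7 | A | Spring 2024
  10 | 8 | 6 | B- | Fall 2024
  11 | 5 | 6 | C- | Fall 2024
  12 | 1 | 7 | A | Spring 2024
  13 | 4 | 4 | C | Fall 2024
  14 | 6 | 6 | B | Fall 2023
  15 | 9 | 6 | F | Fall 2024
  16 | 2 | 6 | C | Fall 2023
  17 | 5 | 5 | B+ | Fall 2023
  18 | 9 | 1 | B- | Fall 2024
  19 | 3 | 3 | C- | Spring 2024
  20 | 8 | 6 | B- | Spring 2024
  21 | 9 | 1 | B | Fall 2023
SELECT name, credits FROM courses WHERE credits BETWEEN 4 AND 4

Execution result:
name | credits
Calculus 201 | 4
Physics 201 | 4
Music 101 | 4
Linear Algebra 201 | 4
Economics 201 | 4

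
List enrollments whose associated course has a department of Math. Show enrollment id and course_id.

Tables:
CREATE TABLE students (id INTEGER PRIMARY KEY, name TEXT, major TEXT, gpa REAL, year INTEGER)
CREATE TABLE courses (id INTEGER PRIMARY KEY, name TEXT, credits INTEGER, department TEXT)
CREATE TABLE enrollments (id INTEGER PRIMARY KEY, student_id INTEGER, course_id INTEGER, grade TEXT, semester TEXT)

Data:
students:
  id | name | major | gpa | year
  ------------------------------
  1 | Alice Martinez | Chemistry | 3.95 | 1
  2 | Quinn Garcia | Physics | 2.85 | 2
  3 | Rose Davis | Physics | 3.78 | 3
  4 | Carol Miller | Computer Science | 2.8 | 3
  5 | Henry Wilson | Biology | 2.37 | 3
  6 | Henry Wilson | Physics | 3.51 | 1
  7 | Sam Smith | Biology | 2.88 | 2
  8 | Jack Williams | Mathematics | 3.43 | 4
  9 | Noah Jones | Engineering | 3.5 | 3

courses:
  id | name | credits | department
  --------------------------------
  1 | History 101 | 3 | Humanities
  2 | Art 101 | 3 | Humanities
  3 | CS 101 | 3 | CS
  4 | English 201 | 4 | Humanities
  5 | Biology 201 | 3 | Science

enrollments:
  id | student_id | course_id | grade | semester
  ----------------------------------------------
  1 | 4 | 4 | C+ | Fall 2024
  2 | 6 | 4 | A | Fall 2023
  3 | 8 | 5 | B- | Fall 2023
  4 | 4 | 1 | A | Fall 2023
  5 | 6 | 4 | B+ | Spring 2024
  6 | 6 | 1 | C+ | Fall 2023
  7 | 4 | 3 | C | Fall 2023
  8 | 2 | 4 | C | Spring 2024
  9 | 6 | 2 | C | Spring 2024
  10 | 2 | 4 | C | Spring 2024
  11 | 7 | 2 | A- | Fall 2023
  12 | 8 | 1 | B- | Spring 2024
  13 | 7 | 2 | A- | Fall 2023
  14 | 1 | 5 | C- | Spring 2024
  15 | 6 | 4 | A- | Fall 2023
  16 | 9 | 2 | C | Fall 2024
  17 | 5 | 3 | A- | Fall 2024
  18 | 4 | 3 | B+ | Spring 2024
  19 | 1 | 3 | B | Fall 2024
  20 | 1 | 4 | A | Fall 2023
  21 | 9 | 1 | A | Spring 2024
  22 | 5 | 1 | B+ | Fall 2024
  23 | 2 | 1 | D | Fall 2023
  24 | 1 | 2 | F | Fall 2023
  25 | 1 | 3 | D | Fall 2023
SELECT id, course_id FROM enrollments WHERE course_id IN (SELECT id FROM courses WHERE department = 'Math')

Execution result:
(no rows)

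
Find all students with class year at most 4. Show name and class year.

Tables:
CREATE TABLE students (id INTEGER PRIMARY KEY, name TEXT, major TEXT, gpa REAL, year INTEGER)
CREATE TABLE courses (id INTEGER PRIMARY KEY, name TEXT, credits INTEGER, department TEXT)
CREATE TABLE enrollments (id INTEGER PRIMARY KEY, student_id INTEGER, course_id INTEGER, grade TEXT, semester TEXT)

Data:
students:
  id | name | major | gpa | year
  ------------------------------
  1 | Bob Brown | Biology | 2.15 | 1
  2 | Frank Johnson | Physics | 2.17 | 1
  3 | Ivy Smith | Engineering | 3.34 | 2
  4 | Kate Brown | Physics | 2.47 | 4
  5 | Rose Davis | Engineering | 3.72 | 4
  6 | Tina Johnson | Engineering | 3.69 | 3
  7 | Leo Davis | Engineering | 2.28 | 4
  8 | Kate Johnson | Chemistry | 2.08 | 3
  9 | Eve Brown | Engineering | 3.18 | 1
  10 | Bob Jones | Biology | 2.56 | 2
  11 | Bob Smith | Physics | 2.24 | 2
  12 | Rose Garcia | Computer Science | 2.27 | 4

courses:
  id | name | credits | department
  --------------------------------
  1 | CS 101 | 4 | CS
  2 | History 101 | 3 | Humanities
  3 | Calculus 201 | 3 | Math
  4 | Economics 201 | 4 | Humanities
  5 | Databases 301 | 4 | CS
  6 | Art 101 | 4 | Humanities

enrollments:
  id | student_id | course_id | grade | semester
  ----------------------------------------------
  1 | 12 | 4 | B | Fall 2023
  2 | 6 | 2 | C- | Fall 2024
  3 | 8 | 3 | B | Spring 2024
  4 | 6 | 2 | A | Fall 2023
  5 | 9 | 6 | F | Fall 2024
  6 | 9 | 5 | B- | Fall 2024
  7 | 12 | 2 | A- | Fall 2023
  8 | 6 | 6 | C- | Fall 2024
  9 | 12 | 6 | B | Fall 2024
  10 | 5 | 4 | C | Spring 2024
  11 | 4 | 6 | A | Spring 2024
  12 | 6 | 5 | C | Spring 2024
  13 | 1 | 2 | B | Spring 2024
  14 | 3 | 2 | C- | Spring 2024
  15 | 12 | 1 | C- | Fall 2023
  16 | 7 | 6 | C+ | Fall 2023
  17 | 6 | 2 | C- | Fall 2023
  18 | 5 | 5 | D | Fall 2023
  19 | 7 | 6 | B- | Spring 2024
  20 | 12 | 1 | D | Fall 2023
SELECT name, year FROM students WHERE year <= 4

Execution result:
name | year
Bob Brown | 1
Frank Johnson | 1
Ivy Smith | 2
Kate Brown | 4
Rose Davis | 4
Tina Johnson | 3
Leo Davis | 4
Kate Johnson | 3
Eve Brown | 1
Bob Jones | 2
Bob Smith | 2
Rose Garcia | 4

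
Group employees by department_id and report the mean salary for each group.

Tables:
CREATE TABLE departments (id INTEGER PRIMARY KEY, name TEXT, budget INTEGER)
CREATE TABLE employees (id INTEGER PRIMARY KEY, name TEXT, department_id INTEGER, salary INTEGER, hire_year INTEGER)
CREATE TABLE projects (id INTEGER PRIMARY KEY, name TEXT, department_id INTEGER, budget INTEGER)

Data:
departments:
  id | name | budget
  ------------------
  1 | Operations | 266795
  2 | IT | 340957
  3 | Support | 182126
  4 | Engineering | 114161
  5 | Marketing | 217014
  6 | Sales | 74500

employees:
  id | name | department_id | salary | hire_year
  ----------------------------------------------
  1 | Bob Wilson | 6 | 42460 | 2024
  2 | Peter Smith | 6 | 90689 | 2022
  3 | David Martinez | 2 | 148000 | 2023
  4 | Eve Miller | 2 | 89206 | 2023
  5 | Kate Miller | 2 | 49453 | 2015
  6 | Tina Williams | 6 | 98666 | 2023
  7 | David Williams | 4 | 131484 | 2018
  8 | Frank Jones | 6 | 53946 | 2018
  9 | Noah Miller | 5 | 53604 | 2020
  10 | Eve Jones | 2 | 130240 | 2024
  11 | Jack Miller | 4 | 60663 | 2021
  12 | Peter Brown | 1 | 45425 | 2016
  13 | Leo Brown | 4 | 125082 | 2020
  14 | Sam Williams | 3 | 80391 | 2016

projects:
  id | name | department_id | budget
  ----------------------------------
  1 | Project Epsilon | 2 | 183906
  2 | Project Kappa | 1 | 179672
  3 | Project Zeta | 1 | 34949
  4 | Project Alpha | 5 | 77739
SELECT department_id, AVG(salary) AS avg_salary FROM employees GROUP BY department_id

Execution result:
department_id | avg_salary
1 | 45425.00
2 | 104224.75
3 | 80391.00
4 | 105743.00
5 | 53604.00
6 | 71440.25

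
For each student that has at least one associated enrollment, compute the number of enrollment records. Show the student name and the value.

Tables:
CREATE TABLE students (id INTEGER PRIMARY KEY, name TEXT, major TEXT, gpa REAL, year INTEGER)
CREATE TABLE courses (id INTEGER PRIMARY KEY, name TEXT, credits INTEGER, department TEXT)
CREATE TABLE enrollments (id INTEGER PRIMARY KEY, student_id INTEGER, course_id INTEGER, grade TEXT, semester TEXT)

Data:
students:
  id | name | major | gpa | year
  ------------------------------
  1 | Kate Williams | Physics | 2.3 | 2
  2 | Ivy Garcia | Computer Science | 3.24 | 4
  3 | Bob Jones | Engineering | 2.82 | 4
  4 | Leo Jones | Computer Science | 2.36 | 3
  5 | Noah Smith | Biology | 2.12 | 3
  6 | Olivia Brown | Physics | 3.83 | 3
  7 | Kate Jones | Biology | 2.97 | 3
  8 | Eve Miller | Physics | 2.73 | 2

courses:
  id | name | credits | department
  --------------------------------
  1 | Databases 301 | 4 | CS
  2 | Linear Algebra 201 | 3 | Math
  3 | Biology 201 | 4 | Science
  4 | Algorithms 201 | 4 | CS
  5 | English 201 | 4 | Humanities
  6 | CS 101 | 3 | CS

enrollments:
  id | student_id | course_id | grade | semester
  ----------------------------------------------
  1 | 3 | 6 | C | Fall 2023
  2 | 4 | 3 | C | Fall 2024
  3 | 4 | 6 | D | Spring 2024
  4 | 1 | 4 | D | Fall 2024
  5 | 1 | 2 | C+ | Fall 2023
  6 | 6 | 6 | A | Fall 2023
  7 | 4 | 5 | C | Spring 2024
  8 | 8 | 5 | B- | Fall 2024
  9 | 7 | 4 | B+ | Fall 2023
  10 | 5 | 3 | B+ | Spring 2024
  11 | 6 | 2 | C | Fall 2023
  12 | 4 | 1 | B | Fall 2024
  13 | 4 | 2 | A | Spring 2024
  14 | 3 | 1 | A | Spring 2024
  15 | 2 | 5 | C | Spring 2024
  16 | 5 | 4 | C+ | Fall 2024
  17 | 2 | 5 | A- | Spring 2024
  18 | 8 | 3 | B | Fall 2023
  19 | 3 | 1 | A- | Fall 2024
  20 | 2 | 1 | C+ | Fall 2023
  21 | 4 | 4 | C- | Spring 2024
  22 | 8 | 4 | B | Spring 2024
SELECT p.name, COUNT(*) AS n FROM enrollments c JOIN students p ON c.student_id = p.id GROUP BY p.id, p.name

Execution result:
name | n
Kate Williams | 2
Ivy Garcia | 3
Bob Jones | 3
Leo Jones | 6
Noah Smith | 2
Olivia Brown | 2
Kate Jones | 1
Eve Miller | 3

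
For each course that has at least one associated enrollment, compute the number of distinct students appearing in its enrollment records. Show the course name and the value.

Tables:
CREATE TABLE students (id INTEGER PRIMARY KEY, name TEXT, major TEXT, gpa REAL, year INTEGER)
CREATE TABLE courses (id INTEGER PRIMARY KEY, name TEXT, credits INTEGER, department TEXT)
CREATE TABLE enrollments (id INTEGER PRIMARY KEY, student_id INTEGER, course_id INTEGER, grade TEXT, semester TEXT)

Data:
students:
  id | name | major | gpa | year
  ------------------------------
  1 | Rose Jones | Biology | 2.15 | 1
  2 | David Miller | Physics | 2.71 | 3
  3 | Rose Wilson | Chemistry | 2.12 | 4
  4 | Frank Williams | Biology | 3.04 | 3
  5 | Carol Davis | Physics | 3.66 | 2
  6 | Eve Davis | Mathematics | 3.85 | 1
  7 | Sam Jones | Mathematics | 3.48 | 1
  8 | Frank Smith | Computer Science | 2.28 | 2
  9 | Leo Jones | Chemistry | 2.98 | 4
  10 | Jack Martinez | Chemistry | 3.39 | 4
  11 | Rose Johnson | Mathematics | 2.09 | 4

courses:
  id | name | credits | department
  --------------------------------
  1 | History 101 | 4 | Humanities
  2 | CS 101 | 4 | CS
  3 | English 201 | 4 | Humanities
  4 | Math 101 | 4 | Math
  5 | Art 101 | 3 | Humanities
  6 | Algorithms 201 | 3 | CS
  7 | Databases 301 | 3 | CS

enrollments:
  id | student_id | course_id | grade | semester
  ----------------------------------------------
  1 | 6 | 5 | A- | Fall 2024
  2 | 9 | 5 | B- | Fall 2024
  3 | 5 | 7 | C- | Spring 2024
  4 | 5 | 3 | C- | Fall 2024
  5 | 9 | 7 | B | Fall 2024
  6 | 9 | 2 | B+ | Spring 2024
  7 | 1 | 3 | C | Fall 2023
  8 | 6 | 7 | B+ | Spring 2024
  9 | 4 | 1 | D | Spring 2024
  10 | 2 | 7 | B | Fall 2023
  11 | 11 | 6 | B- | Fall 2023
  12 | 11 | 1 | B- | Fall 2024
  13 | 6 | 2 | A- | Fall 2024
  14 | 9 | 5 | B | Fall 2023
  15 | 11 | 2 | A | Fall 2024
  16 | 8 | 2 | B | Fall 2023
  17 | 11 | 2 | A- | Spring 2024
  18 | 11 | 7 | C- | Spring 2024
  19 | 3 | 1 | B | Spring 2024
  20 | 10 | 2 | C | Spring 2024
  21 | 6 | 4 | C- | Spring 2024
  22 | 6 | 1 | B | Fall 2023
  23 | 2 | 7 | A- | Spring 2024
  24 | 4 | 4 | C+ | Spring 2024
SELECT p.name, COUNT(DISTINCT c.student_id) AS distinct_student_count FROM enrollments c JOIN courses p ON c.course_id = p.id GROUP BY p.id, p.name

Execution result:
name | distinct_student_count
History 101 | 4
CS 101 | 5
English 201 | 2
Math 101 | 2
Art 101 | 2
Algorithms 201 | 1
Databases 301 | 5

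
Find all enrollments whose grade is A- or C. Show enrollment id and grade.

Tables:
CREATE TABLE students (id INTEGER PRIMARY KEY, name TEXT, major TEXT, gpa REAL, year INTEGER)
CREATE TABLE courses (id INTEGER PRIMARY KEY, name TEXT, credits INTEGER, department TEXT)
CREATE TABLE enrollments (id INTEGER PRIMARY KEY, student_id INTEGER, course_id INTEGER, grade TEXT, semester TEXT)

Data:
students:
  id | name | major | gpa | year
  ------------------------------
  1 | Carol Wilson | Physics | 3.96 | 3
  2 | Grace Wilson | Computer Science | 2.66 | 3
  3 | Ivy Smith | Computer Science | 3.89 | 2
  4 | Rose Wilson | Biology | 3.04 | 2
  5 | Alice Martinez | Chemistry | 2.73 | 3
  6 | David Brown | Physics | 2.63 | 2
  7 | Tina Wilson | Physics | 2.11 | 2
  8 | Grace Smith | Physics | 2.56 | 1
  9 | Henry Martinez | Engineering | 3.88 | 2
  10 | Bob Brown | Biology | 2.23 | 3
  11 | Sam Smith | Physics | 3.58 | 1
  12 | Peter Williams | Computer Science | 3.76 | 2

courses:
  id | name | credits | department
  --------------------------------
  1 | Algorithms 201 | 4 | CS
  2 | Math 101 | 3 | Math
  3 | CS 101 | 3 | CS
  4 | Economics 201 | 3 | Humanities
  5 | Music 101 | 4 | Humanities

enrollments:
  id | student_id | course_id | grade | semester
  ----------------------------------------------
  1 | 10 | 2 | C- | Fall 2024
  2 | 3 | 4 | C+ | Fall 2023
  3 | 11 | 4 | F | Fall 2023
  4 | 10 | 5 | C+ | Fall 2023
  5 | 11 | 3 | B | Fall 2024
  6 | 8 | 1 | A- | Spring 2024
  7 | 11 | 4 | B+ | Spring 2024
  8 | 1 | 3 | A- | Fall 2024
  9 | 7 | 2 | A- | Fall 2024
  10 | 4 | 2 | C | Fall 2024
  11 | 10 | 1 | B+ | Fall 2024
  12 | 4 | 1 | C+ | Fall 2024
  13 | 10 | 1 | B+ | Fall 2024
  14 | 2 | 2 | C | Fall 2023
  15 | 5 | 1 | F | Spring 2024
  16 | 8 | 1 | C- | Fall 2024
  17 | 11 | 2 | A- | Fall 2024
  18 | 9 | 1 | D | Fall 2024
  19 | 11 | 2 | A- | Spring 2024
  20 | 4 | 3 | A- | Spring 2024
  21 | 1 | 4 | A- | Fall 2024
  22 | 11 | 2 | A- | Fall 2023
SELECT id, grade FROM enrollments WHERE grade IN ('A-', 'C')

Execution result:
id | grade
6 | A-
8 | A-
9 | A-
10 | C
14 | C
17 | A-
19 | A-
20 | A-
21 | A-
22 | A-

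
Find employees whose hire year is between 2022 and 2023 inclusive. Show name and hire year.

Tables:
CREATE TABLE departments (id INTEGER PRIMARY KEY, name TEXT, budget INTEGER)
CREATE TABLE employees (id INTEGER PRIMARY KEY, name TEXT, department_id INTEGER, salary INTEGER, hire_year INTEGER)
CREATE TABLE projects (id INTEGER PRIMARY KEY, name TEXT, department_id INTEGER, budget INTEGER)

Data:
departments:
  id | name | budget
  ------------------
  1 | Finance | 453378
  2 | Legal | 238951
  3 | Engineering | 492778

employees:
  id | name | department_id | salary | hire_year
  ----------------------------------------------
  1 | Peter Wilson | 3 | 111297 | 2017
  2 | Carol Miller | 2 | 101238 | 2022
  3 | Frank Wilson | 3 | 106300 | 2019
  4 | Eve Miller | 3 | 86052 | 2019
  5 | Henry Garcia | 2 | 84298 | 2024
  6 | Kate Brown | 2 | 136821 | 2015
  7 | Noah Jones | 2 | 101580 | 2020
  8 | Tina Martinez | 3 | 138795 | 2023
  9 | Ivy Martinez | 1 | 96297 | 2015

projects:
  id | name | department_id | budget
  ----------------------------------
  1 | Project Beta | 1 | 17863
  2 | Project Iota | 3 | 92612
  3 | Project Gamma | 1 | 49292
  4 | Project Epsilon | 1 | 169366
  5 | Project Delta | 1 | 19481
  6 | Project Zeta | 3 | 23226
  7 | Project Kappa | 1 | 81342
SELECT name, hire_year FROM employees WHERE hire_year BETWEEN 2022 AND 2023

Execution result:
name | hire_year
Carol Miller | 2022
Tina Martinez | 2023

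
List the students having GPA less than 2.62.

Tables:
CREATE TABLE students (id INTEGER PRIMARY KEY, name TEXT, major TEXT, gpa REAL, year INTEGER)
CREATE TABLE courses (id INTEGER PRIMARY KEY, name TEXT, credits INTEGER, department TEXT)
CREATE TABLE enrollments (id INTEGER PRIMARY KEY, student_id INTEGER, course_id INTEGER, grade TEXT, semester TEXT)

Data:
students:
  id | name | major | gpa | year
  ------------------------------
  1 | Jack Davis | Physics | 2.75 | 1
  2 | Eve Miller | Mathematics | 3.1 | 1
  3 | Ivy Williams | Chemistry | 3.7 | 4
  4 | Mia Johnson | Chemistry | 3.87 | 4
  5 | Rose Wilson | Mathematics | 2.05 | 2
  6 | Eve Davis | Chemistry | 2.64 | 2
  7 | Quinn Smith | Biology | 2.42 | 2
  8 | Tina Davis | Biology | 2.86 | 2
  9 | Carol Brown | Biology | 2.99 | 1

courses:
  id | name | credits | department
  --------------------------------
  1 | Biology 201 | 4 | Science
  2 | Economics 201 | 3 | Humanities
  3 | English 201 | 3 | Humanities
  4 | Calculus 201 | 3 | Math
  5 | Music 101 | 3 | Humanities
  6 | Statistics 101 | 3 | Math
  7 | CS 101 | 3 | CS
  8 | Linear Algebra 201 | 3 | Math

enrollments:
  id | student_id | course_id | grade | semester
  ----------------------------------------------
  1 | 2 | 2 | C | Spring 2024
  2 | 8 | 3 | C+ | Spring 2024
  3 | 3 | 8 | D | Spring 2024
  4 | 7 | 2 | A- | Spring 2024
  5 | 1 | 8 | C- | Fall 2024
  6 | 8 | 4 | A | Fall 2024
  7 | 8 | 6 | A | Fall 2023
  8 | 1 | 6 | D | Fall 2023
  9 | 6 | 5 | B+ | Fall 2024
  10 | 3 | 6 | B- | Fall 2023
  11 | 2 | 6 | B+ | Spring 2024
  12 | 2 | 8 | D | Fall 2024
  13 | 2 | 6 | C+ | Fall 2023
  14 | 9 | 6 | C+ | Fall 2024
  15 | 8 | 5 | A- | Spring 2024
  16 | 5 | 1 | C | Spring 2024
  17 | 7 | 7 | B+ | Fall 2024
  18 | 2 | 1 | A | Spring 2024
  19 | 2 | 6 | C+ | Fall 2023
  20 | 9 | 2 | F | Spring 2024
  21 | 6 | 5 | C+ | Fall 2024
SELECT name, gpa FROM students WHERE gpa < 2.62

Execution result:
name | gpa
Rose Wilson | 2.05
Quinn Smith | 2.42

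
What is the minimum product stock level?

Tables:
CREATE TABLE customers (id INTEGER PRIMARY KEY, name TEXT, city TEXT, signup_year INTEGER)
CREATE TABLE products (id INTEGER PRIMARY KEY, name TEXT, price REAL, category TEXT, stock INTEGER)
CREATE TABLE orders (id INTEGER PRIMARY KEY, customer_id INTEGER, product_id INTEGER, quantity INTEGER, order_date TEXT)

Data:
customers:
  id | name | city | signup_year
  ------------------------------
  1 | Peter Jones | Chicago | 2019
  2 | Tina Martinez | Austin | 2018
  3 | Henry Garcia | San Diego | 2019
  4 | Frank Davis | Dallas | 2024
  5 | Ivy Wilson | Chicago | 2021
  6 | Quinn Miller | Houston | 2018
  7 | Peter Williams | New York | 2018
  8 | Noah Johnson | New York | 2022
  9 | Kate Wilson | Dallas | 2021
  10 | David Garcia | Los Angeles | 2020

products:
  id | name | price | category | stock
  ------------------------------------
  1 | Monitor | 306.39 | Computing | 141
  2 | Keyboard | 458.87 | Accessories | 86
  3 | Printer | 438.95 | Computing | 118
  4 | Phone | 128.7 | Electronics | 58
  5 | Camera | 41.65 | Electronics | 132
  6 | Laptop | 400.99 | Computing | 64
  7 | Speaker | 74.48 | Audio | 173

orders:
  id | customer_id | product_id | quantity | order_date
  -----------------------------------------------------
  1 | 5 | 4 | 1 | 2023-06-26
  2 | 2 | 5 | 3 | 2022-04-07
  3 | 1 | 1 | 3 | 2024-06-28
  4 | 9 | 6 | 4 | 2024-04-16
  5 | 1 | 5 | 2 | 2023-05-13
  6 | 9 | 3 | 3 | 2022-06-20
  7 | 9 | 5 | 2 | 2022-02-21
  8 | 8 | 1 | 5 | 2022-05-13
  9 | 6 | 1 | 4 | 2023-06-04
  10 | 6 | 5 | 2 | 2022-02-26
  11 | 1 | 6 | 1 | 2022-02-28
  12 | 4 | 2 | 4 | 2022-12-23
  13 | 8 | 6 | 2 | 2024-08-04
SELECT MIN(stock) FROM products

Execution result:
58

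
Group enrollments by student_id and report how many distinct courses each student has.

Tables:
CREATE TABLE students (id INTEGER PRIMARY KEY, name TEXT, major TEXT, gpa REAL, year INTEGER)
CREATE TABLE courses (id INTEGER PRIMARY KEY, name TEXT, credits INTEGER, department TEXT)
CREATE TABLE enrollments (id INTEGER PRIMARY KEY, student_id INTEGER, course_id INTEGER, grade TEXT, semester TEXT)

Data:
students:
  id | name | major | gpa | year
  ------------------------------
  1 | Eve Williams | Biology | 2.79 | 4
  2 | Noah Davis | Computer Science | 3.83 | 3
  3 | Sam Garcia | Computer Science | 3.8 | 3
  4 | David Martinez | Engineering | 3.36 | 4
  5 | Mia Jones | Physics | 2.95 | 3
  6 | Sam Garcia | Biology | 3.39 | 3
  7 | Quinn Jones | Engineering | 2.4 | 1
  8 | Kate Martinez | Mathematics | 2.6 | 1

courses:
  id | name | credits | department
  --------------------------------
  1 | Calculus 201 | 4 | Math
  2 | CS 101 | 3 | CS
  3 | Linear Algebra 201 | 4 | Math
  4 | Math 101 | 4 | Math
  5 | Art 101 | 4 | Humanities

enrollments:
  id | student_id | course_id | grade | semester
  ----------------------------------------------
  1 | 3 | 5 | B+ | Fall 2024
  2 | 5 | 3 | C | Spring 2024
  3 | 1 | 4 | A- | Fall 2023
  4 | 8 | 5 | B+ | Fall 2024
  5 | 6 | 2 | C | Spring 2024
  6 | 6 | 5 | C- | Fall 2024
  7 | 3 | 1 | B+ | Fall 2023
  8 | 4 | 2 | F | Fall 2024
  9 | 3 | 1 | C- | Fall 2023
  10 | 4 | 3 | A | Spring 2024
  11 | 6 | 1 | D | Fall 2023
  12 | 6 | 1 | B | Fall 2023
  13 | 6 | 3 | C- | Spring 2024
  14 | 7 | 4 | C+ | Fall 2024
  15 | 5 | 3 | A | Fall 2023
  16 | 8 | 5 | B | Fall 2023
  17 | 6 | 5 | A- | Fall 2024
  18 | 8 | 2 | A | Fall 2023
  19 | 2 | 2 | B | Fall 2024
SELECT student_id, COUNT(DISTINCT course_id) AS distinct_course_count FROM enrollments GROUP BY student_id

Execution result:
student_id | distinct_course_count
1 | 1
2 | 1
3 | 2
4 | 2
5 | 1
6 | 4
7 | 1
8 | 2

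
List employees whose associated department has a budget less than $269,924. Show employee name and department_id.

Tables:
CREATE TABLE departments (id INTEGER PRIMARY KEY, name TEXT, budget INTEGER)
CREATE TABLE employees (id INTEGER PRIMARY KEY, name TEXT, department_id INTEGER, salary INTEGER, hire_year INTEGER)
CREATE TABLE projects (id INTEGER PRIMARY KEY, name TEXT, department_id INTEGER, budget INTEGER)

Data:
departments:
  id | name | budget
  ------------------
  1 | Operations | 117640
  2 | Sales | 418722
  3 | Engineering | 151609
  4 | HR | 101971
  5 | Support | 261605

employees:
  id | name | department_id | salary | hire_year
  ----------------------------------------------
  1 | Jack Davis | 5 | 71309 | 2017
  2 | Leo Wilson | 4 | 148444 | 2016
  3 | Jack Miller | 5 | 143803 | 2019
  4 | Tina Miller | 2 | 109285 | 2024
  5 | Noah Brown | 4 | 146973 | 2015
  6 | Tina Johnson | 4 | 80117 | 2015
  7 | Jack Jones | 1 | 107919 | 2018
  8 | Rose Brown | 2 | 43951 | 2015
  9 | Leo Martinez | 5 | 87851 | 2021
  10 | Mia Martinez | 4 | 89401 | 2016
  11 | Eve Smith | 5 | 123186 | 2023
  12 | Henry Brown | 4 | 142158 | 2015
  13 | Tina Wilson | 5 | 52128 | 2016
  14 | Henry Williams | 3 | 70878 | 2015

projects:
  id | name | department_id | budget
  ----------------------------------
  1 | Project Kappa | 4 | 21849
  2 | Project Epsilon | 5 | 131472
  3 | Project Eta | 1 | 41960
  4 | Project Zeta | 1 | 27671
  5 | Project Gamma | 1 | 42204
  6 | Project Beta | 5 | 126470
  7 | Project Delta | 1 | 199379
SELECT name, department_id FROM employees WHERE department_id IN (SELECT id FROM departments WHERE budget < 269924)

Execution result:
name | department_id
Jack Davis | 5
Leo Wilson | 4
Jack Miller | 5
Noah Brown | 4
Tina Johnson | 4
Jack Jones | 1
Leo Martinez | 5
Mia Martinez | 4
Eve Smith | 5
Henry Brown | 4
Tina Wilson | 5
Henry Williams | 3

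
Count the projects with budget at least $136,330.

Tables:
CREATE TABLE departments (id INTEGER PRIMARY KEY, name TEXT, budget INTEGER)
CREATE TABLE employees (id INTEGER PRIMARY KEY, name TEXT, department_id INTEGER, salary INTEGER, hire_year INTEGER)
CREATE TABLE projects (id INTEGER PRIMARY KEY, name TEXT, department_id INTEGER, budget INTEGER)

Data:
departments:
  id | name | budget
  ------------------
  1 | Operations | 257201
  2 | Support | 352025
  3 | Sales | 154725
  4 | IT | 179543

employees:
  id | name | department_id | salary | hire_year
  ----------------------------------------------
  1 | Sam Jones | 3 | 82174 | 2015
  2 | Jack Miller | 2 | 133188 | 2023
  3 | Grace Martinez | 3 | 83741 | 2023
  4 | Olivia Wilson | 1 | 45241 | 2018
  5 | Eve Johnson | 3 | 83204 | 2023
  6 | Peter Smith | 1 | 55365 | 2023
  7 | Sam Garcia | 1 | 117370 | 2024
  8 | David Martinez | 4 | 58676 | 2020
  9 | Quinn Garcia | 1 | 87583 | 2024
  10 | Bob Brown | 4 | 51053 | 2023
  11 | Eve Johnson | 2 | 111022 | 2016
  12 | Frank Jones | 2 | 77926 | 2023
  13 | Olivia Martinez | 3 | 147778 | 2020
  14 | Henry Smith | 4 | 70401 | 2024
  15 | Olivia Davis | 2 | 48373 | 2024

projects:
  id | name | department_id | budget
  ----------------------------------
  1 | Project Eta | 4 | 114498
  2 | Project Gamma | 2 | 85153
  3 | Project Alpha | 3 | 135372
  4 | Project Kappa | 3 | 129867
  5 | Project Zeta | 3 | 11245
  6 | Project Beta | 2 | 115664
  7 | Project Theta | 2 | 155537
SELECT COUNT(*) FROM projects WHERE budget >= 136330

Execution result:
1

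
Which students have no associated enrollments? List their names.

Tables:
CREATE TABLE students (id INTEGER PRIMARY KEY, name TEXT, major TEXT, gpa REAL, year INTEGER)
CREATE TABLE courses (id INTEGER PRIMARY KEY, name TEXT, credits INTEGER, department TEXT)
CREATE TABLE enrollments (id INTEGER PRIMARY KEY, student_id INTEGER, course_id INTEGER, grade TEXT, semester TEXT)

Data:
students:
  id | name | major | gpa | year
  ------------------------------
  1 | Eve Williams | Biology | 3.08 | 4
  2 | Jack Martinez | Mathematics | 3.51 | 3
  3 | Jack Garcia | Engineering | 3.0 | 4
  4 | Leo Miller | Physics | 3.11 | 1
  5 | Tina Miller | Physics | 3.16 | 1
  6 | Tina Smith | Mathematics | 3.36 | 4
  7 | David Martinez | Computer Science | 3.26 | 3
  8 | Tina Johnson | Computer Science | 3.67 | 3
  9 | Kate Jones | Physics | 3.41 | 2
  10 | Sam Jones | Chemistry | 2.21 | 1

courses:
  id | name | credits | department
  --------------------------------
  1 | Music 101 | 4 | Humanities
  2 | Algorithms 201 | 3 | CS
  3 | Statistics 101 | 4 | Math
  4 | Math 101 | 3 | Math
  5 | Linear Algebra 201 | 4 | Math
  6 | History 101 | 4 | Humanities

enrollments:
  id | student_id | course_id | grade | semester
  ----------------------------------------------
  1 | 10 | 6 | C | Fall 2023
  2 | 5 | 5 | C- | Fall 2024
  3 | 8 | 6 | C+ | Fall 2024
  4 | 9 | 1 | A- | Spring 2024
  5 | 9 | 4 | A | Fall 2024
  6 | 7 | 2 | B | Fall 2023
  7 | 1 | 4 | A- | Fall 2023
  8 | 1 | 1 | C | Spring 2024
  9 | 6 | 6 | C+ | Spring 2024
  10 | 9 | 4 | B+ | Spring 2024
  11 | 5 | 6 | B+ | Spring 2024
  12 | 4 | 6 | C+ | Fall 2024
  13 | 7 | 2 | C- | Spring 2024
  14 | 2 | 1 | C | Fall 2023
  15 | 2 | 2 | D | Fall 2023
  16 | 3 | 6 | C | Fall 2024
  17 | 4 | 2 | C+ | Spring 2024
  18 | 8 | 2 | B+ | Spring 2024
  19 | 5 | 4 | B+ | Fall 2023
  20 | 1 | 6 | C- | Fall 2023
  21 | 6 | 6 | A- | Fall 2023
SELECT p.name FROM students p LEFT JOIN enrollments c ON c.student_id = p.id WHERE c.id IS NULL

Execution result:
(no rows)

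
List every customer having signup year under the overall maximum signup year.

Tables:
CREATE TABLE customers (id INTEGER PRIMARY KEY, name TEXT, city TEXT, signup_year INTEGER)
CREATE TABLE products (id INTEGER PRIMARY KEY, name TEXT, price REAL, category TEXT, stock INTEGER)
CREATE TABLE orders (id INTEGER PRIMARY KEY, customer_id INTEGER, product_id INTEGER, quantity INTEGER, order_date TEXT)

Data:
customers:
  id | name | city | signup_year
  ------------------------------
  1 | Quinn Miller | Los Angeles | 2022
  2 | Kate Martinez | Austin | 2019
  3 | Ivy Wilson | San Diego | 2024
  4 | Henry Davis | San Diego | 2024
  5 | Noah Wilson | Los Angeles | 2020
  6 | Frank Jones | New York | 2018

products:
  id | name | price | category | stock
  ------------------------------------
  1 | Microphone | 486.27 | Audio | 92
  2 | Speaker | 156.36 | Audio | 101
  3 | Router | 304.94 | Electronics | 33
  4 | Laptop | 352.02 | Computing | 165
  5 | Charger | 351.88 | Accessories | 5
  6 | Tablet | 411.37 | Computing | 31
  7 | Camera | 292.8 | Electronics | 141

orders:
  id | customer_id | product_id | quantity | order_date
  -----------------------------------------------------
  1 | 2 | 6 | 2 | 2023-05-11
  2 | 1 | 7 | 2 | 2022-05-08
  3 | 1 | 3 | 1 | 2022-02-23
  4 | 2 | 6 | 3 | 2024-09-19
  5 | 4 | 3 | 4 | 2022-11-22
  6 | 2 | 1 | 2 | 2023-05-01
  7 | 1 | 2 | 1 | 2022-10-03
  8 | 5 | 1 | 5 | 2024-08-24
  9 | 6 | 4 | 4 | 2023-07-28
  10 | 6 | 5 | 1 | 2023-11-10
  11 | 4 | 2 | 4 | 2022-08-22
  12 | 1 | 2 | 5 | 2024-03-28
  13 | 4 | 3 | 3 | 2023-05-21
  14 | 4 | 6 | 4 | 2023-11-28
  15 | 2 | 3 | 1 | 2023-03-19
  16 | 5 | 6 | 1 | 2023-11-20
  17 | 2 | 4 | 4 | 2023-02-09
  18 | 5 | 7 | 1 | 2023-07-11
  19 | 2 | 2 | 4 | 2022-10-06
SELECT name, signup_year FROM customers WHERE signup_year < (SELECT MAX(signup_year) FROM customers)

Execution result:
name | signup_year
Quinn Miller | 2022
Kate Martinez | 2019
Noah Wilson | 2020
Frank Jones | 2018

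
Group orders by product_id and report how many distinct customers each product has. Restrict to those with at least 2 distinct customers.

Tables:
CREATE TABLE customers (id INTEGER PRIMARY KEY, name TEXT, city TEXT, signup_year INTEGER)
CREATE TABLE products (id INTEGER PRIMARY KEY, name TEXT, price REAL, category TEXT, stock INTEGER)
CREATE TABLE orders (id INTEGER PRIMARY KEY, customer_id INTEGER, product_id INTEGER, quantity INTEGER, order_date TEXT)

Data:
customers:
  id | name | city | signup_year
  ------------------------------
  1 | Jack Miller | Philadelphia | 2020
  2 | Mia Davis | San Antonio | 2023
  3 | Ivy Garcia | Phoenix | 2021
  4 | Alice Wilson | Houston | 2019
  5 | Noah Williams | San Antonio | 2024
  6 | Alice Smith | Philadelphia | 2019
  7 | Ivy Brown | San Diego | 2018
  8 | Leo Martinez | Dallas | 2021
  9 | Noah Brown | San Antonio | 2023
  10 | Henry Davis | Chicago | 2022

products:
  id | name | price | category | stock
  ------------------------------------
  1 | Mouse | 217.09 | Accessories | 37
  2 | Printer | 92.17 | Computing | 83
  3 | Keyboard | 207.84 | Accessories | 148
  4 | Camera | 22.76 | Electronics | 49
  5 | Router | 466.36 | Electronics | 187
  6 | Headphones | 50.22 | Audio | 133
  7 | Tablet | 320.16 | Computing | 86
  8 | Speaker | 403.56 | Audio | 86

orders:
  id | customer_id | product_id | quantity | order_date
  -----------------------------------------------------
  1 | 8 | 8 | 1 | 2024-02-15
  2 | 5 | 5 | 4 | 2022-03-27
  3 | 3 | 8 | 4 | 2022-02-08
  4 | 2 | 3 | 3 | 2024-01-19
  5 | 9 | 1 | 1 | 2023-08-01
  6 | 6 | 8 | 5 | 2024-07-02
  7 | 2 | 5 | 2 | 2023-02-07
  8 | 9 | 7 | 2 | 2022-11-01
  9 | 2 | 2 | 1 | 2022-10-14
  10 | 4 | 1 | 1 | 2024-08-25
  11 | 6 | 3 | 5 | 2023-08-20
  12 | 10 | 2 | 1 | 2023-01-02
SELECT product_id, COUNT(DISTINCT customer_id) AS distinct_customer_count FROM orders GROUP BY product_id HAVING COUNT(DISTINCT customer_id) >= 2

Execution result:
product_id | distinct_customer_count
1 | 2
2 | 2
3 | 2
5 | 2
8 | 3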